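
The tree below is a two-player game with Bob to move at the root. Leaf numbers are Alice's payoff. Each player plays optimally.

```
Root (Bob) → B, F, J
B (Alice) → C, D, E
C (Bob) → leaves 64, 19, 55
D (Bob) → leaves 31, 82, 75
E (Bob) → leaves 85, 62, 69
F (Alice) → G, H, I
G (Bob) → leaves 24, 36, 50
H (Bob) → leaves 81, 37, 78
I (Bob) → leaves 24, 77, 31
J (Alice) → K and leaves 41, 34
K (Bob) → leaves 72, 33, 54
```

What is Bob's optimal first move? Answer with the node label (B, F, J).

C (Bob): min(64, 19, 55) = 19
D (Bob): min(31, 82, 75) = 31
E (Bob): min(85, 62, 69) = 62
B (Alice): max(19, 31, 62) = 62
G (Bob): min(24, 36, 50) = 24
H (Bob): min(81, 37, 78) = 37
I (Bob): min(24, 77, 31) = 24
F (Alice): max(24, 37, 24) = 37
K (Bob): min(72, 33, 54) = 33
J (Alice): max(33, 41, 34) = 41
Root (Bob): min(62, 37, 41) = 37
Bob picks the child with the lowest value: F (value 37).

F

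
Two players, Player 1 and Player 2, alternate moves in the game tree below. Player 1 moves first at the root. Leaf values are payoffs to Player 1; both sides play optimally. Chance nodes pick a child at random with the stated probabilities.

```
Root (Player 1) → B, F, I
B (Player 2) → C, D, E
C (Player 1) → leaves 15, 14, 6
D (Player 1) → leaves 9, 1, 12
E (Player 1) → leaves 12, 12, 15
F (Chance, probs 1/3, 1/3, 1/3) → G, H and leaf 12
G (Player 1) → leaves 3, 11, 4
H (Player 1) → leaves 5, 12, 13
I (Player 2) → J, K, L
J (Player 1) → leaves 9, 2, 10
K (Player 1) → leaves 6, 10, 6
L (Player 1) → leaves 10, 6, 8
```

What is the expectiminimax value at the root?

C (Player 1): max(15, 14, 6) = 15
D (Player 1): max(9, 1, 12) = 12
E (Player 1): max(12, 12, 15) = 15
B (Player 2): min(15, 12, 15) = 12
G (Player 1): max(3, 11, 4) = 11
H (Player 1): max(5, 12, 13) = 13
F (Chance): 1/3·11 + 1/3·13 + 1/3·12 = 12
J (Player 1): max(9, 2, 10) = 10
K (Player 1): max(6, 10, 6) = 10
L (Player 1): max(10, 6, 8) = 10
I (Player 2): min(10, 10, 10) = 10
Root (Player 1): max(12, 12, 10) = 12

12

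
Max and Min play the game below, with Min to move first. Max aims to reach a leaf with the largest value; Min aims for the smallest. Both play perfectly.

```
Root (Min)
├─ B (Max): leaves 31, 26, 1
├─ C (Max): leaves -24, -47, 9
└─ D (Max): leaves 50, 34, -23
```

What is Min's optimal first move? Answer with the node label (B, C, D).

B (Max): max(31, 26, 1) = 31
C (Max): max(-24, -47, 9) = 9
D (Max): max(50, 34, -23) = 50
Root (Min): min(31, 9, 50) = 9
Min picks the child with the lowest value: C (value 9).

C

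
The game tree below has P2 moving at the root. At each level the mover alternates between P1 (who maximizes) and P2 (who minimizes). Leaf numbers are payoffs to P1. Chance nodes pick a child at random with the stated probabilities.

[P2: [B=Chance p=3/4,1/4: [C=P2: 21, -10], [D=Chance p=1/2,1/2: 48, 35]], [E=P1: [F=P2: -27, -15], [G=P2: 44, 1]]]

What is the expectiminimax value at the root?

1

C (P2): min(21, -10) = -10
D (Chance): 1/2·48 + 1/2·35 = 41.5
B (Chance): 3/4·-10 + 1/4·41.5 = 2.88
F (P2): min(-27, -15) = -27
G (P2): min(44, 1) = 1
E (P1): max(-27, 1) = 1
Root (P2): min(2.88, 1) = 1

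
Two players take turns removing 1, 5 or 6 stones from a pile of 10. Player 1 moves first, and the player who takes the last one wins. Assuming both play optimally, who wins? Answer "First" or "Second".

Mark each pile size as W (mover wins) or L (mover loses):
i:   0  1  2  3  4  5  6  7  8  9 10
     L  W  L  W  L  W  W  W  W  W  W
Position 10 is W, so the first player wins.

First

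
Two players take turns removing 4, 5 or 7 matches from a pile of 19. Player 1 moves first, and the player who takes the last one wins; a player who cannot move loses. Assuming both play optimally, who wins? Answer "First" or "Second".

i:   0  1  2  3  4  5  6  7  8  9 10 11 12 13 14 15 16 17 18 19
     L  L  L  L  W  W  W  W  W  W  W  L  L  L  L  W  W  W  W  W
Position 19 is W, so the first player wins.

First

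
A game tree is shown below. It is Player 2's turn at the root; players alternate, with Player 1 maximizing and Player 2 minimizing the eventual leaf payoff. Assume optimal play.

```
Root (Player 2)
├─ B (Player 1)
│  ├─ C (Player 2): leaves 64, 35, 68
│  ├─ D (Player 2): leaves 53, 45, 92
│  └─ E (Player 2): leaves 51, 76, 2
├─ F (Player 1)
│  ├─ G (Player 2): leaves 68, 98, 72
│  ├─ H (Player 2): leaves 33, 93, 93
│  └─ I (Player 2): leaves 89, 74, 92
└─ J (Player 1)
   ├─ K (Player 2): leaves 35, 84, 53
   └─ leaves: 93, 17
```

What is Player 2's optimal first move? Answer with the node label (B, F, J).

C (Player 2): min(64, 35, 68) = 35
D (Player 2): min(53, 45, 92) = 45
E (Player 2): min(51, 76, 2) = 2
B (Player 1): max(35, 45, 2) = 45
G (Player 2): min(68, 98, 72) = 68
H (Player 2): min(33, 93, 93) = 33
I (Player 2): min(89, 74, 92) = 74
F (Player 1): max(68, 33, 74) = 74
K (Player 2): min(35, 84, 53) = 35
J (Player 1): max(35, 93, 17) = 93
Root (Player 2): min(45, 74, 93) = 45
Player 2 picks the child with the lowest value: B (value 45).

B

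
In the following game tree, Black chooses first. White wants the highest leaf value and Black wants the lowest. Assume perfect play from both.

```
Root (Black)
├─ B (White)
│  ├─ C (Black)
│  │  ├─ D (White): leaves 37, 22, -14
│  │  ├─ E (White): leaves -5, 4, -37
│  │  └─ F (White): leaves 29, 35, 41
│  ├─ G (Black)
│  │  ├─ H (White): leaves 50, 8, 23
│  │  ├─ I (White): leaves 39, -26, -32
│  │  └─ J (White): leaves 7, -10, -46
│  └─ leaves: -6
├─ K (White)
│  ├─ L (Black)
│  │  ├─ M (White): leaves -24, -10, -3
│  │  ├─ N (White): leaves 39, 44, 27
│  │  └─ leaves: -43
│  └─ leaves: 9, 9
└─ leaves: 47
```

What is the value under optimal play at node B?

7

D: max(37, 22, -14) = 37
E: max(-5, 4, -37) = 4
F: max(29, 35, 41) = 41
C: min(37, 4, 41) = 4
H: max(50, 8, 23) = 50
I: max(39, -26, -32) = 39
J: max(7, -10, -46) = 7
G: min(50, 39, 7) = 7
B: max(4, 7, -6) = 7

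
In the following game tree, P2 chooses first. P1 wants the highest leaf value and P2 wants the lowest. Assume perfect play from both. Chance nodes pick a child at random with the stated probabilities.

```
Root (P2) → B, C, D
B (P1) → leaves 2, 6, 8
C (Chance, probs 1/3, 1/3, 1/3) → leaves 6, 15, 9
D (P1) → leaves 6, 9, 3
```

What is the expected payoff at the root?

B (P1): max(2, 6, 8) = 8
C (Chance): 1/3·6 + 1/3·15 + 1/3·9 = 10
D (P1): max(6, 9, 3) = 9
Root (P2): min(8, 10, 9) = 8

8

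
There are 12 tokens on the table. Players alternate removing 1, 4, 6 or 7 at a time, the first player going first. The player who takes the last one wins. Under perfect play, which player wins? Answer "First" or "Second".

First

Mark each pile size as W (mover wins) or L (mover loses):
i:   0  1  2  3  4  5  6  7  8  9 10 11 12
     L  W  L  W  W  L  W  W  W  W  L  W  W
Position 12 is W, so the first player wins.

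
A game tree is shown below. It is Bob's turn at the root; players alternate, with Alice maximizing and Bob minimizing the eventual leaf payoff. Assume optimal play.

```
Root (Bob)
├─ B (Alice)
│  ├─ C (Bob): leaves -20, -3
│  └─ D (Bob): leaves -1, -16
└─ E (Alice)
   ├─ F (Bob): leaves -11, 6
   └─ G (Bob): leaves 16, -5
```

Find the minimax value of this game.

C (Bob): min(-20, -3) = -20
D (Bob): min(-1, -16) = -16
B (Alice): max(-20, -16) = -16
F (Bob): min(-11, 6) = -11
G (Bob): min(16, -5) = -5
E (Alice): max(-11, -5) = -5
Root (Bob): min(-16, -5) = -16

-16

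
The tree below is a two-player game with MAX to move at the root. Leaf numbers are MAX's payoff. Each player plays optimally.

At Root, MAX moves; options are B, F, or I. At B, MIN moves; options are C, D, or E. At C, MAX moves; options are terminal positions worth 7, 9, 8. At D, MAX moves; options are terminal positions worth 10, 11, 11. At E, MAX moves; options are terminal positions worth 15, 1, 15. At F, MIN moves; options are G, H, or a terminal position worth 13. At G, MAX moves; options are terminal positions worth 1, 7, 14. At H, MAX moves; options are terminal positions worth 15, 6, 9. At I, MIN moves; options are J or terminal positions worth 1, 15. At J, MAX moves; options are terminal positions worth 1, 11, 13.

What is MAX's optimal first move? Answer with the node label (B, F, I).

F

C (MAX): max(7, 9, 8) = 9
D (MAX): max(10, 11, 11) = 11
E (MAX): max(15, 1, 15) = 15
B (MIN): min(9, 11, 15) = 9
G (MAX): max(1, 7, 14) = 14
H (MAX): max(15, 6, 9) = 15
F (MIN): min(14, 15, 13) = 13
J (MAX): max(1, 11, 13) = 13
I (MIN): min(13, 1, 15) = 1
Root (MAX): max(9, 13, 1) = 13
MAX picks the child with the highest value: F (value 13).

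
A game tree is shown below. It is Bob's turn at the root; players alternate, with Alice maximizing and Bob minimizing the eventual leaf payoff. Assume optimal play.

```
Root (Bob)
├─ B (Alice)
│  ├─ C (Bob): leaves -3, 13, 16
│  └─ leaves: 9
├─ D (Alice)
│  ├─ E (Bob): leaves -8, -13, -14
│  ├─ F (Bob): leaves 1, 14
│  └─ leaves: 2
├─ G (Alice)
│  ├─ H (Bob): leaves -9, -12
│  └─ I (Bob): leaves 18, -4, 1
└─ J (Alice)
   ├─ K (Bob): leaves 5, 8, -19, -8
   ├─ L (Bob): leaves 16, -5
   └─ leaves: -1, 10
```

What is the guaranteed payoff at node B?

9

C: min(-3, 13, 16) = -3
B: max(-3, 9) = 9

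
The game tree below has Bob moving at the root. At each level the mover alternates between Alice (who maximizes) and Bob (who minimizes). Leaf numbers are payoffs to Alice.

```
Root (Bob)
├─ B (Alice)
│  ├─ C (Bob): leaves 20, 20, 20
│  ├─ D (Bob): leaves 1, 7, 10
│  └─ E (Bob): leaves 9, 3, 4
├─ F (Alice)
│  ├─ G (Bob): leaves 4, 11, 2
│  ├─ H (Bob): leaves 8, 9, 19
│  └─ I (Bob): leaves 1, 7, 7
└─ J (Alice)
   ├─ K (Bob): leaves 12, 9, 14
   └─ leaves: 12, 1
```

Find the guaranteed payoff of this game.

8

C (Bob): min(20, 20, 20) = 20
D (Bob): min(1, 7, 10) = 1
E (Bob): min(9, 3, 4) = 3
B (Alice): max(20, 1, 3) = 20
G (Bob): min(4, 11, 2) = 2
H (Bob): min(8, 9, 19) = 8
I (Bob): min(1, 7, 7) = 1
F (Alice): max(2, 8, 1) = 8
K (Bob): min(12, 9, 14) = 9
J (Alice): max(9, 12, 1) = 12
Root (Bob): min(20, 8, 12) = 8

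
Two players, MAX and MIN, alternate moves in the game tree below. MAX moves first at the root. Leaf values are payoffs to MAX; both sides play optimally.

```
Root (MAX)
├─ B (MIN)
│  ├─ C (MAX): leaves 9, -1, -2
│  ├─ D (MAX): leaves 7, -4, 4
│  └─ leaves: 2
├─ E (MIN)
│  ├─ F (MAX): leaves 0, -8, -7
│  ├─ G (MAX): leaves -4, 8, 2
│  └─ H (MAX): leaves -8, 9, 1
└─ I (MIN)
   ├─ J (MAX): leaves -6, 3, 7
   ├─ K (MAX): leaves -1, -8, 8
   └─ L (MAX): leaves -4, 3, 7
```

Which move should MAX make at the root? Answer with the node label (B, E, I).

C (MAX): max(9, -1, -2) = 9
D (MAX): max(7, -4, 4) = 7
B (MIN): min(9, 7, 2) = 2
F (MAX): max(0, -8, -7) = 0
G (MAX): max(-4, 8, 2) = 8
H (MAX): max(-8, 9, 1) = 9
E (MIN): min(0, 8, 9) = 0
J (MAX): max(-6, 3, 7) = 7
K (MAX): max(-1, -8, 8) = 8
L (MAX): max(-4, 3, 7) = 7
I (MIN): min(7, 8, 7) = 7
Root (MAX): max(2, 0, 7) = 7
MAX picks the child with the highest value: I (value 7).

I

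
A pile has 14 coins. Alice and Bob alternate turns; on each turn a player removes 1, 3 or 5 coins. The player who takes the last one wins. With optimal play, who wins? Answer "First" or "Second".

Second

i:   0  1  2  3  4  5  6  7  8  9 10 11 12 13 14
     L  W  L  W  L  W  L  W  L  W  L  W  L  W  L
Position 14 is L, so the second player wins.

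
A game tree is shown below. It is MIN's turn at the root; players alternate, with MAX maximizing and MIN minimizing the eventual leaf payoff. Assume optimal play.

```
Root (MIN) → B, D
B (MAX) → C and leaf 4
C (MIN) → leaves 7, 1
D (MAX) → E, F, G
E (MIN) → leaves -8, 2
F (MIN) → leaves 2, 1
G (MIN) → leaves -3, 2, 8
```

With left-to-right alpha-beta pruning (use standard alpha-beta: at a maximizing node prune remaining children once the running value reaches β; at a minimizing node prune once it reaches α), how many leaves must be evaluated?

C [α=-∞,β=+∞]: v=1
B [α=-∞,β=+∞]: v=4
E [α=-∞,β=4]: v=-8
F [α=-8,β=4]: v=1
G [α=1,β=4]: v=-3 after child 1 ≤ α → α-cutoff, skip 2
D [α=-∞,β=4]: v=1
Root [α=-∞,β=+∞]: v=1
Leaves evaluated: 8 of 10.

8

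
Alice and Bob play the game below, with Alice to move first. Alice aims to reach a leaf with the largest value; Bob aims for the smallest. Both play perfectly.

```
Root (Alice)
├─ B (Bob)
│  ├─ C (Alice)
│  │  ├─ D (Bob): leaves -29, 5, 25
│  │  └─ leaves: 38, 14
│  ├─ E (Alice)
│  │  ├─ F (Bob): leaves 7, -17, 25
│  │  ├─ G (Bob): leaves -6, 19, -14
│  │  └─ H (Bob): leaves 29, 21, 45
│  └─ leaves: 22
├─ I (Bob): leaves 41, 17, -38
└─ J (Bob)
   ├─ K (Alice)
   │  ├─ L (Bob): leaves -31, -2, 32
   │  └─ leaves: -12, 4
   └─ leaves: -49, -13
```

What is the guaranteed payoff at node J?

-49

L: min(-31, -2, 32) = -31
K: max(-31, -12, 4) = 4
J: min(4, -49, -13) = -49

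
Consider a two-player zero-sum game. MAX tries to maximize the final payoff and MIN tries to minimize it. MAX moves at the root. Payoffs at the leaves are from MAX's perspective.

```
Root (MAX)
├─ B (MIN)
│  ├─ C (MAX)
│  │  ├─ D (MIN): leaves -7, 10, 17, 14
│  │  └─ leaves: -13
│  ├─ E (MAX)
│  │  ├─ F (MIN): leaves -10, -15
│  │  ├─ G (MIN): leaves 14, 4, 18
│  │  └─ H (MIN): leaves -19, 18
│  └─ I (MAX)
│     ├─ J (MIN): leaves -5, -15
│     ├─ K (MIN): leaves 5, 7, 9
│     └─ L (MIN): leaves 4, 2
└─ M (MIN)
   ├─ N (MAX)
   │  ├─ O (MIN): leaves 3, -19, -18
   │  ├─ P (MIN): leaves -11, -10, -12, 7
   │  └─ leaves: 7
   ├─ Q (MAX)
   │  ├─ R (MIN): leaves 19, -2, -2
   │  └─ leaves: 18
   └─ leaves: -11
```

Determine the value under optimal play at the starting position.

D (MIN): min(-7, 10, 17, 14) = -7
C (MAX): max(-7, -13) = -7
F (MIN): min(-10, -15) = -15
G (MIN): min(14, 4, 18) = 4
H (MIN): min(-19, 18) = -19
E (MAX): max(-15, 4, -19) = 4
J (MIN): min(-5, -15) = -15
K (MIN): min(5, 7, 9) = 5
L (MIN): min(4, 2) = 2
I (MAX): max(-15, 5, 2) = 5
B (MIN): min(-7, 4, 5) = -7
O (MIN): min(3, -19, -18) = -19
P (MIN): min(-11, -10, -12, 7) = -12
N (MAX): max(-19, -12, 7) = 7
R (MIN): min(19, -2, -2) = -2
Q (MAX): max(-2, 18) = 18
M (MIN): min(7, 18, -11) = -11
Root (MAX): max(-7, -11) = -7

-7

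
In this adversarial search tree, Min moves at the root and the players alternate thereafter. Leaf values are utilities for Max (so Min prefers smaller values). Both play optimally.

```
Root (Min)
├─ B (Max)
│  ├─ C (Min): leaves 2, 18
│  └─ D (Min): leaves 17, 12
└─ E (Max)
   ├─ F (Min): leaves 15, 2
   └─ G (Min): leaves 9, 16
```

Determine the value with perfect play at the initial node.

9

C (Min): min(2, 18) = 2
D (Min): min(17, 12) = 12
B (Max): max(2, 12) = 12
F (Min): min(15, 2) = 2
G (Min): min(9, 16) = 9
E (Max): max(2, 9) = 9
Root (Min): min(12, 9) = 9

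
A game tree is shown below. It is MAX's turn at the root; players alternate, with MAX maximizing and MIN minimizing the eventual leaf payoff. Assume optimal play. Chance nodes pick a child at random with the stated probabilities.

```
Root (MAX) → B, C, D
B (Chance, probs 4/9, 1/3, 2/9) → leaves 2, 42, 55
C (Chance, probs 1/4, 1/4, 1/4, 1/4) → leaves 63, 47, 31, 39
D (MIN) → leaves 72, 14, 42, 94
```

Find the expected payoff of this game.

B (Chance): 4/9·2 + 1/3·42 + 2/9·55 = 27.11
C (Chance): 1/4·63 + 1/4·47 + 1/4·31 + 1/4·39 = 45
D (MIN): min(72, 14, 42, 94) = 14
Root (MAX): max(27.11, 45, 14) = 45

45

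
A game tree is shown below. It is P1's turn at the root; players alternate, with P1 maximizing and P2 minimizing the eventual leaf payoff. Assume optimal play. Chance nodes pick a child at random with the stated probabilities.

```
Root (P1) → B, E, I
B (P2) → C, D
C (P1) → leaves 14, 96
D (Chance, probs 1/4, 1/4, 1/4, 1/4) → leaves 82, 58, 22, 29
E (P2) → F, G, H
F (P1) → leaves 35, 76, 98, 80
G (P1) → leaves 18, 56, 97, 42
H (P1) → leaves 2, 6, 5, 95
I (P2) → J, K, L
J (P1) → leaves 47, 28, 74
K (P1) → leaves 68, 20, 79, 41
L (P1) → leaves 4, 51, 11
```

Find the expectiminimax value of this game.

C (P1): max(14, 96) = 96
D (Chance): 1/4·82 + 1/4·58 + 1/4·22 + 1/4·29 = 47.75
B (P2): min(96, 47.75) = 47.75
F (P1): max(35, 76, 98, 80) = 98
G (P1): max(18, 56, 97, 42) = 97
H (P1): max(2, 6, 5, 95) = 95
E (P2): min(98, 97, 95) = 95
J (P1): max(47, 28, 74) = 74
K (P1): max(68, 20, 79, 41) = 79
L (P1): max(4, 51, 11) = 51
I (P2): min(74, 79, 51) = 51
Root (P1): max(47.75, 95, 51) = 95

95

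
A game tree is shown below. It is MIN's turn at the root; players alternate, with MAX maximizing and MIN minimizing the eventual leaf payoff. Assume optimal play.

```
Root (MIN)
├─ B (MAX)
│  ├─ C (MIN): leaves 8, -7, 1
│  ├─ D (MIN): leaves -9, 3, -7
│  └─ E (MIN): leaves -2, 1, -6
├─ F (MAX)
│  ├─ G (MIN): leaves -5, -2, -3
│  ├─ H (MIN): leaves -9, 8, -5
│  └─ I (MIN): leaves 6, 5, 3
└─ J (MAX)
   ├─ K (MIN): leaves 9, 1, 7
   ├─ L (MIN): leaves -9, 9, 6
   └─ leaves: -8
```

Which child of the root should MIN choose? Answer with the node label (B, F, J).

B

C (MIN): min(8, -7, 1) = -7
D (MIN): min(-9, 3, -7) = -9
E (MIN): min(-2, 1, -6) = -6
B (MAX): max(-7, -9, -6) = -6
G (MIN): min(-5, -2, -3) = -5
H (MIN): min(-9, 8, -5) = -9
I (MIN): min(6, 5, 3) = 3
F (MAX): max(-5, -9, 3) = 3
K (MIN): min(9, 1, 7) = 1
L (MIN): min(-9, 9, 6) = -9
J (MAX): max(1, -9, -8) = 1
Root (MIN): min(-6, 3, 1) = -6
MIN picks the child with the lowest value: B (value -6).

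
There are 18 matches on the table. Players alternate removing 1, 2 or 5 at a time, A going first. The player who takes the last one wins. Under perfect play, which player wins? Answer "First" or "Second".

Second

i:   0  1  2  3  4  5  6  7  8  9 10 11 12 13 14 15 16 17 18
     L  W  W  L  W  W  L  W  W  L  W  W  L  W  W  L  W  W  L
Position 18 is L, so the second player wins.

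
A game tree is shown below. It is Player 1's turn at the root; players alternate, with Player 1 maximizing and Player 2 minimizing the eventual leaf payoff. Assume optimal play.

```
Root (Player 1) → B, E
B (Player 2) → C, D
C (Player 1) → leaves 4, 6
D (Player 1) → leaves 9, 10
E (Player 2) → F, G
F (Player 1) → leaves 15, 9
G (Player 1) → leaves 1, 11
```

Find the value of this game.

C (Player 1): max(4, 6) = 6
D (Player 1): max(9, 10) = 10
B (Player 2): min(6, 10) = 6
F (Player 1): max(15, 9) = 15
G (Player 1): max(1, 11) = 11
E (Player 2): min(15, 11) = 11
Root (Player 1): max(6, 11) = 11

11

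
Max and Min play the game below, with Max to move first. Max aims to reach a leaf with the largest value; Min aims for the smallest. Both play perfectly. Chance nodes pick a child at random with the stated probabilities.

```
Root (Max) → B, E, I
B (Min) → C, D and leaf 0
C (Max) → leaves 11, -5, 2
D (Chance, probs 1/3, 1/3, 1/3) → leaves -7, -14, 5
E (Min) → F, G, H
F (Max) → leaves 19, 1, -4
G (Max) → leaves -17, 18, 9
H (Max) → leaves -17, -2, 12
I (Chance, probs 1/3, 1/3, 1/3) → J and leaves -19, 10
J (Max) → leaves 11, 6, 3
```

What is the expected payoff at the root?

12

C (Max): max(11, -5, 2) = 11
D (Chance): 1/3·-7 + 1/3·-14 + 1/3·5 = -5.33
B (Min): min(11, -5.33, 0) = -5.33
F (Max): max(19, 1, -4) = 19
G (Max): max(-17, 18, 9) = 18
H (Max): max(-17, -2, 12) = 12
E (Min): min(19, 18, 12) = 12
J (Max): max(11, 6, 3) = 11
I (Chance): 1/3·11 + 1/3·-19 + 1/3·10 = 0.67
Root (Max): max(-5.33, 12, 0.67) = 12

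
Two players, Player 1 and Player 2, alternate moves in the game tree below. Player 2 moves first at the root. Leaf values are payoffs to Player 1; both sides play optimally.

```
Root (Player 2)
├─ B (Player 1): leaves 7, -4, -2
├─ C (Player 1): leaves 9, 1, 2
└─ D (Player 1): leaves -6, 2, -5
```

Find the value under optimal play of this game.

2

B (Player 1): max(7, -4, -2) = 7
C (Player 1): max(9, 1, 2) = 9
D (Player 1): max(-6, 2, -5) = 2
Root (Player 2): min(7, 9, 2) = 2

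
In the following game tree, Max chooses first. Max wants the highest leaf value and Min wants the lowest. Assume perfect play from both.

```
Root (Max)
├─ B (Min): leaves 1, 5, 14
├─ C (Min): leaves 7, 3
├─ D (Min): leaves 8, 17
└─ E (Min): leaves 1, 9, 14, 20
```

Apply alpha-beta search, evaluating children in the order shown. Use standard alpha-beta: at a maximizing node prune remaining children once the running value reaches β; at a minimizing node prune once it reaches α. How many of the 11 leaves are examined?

B [α=-∞,β=+∞]: v=1
C [α=1,β=+∞]: v=3
D [α=3,β=+∞]: v=8
E [α=8,β=+∞]: v=1 after child 1 ≤ α → α-cutoff, skip 3
Root [α=-∞,β=+∞]: v=8
Leaves evaluated: 8 of 11.

8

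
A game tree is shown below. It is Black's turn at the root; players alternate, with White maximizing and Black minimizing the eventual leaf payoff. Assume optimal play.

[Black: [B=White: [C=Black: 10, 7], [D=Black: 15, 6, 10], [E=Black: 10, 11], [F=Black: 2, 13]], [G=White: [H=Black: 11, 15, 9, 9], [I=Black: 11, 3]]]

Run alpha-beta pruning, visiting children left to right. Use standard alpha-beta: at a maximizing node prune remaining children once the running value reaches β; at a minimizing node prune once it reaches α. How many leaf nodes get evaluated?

13

C [α=-∞,β=+∞]: v=7
D [α=7,β=+∞]: v=6 after child 2 ≤ α → α-cutoff, skip 1
E [α=7,β=+∞]: v=10
F [α=10,β=+∞]: v=2 after child 1 ≤ α → α-cutoff, skip 1
B [α=-∞,β=+∞]: v=10
H [α=-∞,β=10]: v=9
I [α=9,β=10]: v=3
G [α=-∞,β=10]: v=9
Root [α=-∞,β=+∞]: v=9
Leaves evaluated: 13 of 15.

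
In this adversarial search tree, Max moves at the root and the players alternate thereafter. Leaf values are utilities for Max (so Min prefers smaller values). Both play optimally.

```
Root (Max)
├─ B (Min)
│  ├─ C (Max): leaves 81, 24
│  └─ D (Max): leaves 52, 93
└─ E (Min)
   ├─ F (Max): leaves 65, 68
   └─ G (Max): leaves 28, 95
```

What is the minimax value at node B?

C: max(81, 24) = 81
D: max(52, 93) = 93
B: min(81, 93) = 81

81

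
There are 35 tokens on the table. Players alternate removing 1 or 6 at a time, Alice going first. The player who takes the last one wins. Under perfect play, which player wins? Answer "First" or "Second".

i:   0  1  2  3  4  5  6  7  8  9 10 11 12 13 14 15 16 17 18 19 20 21 22 23 24 25 26 27 28 29 30 31 32 33 34 35
     L  W  L  W  L  W  W  L  W  L  W  L  W  W  L  W  L  W  L  W  W  L  W  L  W  L  W  W  L  W  L  W  L  W  W  L
Position 35 is L, so the second player wins.

Second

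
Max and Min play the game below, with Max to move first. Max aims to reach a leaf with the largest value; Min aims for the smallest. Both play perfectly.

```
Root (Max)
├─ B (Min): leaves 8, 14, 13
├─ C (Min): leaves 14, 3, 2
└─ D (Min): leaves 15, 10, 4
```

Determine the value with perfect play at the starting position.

8

B (Min): min(8, 14, 13) = 8
C (Min): min(14, 3, 2) = 2
D (Min): min(15, 10, 4) = 4
Root (Max): max(8, 2, 4) = 8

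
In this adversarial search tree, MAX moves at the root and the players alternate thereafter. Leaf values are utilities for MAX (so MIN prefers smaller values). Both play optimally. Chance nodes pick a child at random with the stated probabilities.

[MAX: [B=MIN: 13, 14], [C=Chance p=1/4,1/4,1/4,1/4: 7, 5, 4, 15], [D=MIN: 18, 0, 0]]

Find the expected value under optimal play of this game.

13

B (MIN): min(13, 14) = 13
C (Chance): 1/4·7 + 1/4·5 + 1/4·4 + 1/4·15 = 7.75
D (MIN): min(18, 0, 0) = 0
Root (MAX): max(13, 7.75, 0) = 13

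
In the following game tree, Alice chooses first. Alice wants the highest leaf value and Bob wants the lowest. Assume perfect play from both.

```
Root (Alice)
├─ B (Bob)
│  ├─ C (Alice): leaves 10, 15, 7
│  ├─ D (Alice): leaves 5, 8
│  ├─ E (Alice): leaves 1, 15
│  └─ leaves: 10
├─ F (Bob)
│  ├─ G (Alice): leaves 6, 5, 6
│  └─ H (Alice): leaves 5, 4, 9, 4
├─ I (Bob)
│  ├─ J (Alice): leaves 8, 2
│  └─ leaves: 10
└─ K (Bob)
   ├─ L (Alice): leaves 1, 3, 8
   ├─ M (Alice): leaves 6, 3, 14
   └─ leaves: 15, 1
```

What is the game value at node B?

8

C: max(10, 15, 7) = 15
D: max(5, 8) = 8
E: max(1, 15) = 15
B: min(15, 8, 15, 10) = 8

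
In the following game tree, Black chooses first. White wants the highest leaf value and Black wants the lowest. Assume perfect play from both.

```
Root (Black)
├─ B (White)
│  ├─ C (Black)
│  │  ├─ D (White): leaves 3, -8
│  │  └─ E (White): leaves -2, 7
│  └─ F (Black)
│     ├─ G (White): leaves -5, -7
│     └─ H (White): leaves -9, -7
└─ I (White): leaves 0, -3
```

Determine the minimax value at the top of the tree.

0

D (White): max(3, -8) = 3
E (White): max(-2, 7) = 7
C (Black): min(3, 7) = 3
G (White): max(-5, -7) = -5
H (White): max(-9, -7) = -7
F (Black): min(-5, -7) = -7
B (White): max(3, -7) = 3
I (White): max(0, -3) = 0
Root (Black): min(3, 0) = 0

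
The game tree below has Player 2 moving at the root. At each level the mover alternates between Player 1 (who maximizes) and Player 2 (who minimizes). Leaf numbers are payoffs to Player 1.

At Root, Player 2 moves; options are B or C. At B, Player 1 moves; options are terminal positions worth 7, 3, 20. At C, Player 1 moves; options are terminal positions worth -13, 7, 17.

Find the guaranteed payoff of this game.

17

B (Player 1): max(7, 3, 20) = 20
C (Player 1): max(-13, 7, 17) = 17
Root (Player 2): min(20, 17) = 17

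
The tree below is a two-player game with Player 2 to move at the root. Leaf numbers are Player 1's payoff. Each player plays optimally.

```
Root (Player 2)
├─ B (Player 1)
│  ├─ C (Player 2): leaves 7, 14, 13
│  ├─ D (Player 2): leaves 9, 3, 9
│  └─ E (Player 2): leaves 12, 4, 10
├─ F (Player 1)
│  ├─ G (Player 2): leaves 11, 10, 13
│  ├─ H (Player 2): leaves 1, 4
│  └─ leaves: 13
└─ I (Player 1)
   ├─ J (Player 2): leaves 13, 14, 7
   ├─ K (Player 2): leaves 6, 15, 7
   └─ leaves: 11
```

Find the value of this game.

7

C (Player 2): min(7, 14, 13) = 7
D (Player 2): min(9, 3, 9) = 3
E (Player 2): min(12, 4, 10) = 4
B (Player 1): max(7, 3, 4) = 7
G (Player 2): min(11, 10, 13) = 10
H (Player 2): min(1, 4) = 1
F (Player 1): max(10, 1, 13) = 13
J (Player 2): min(13, 14, 7) = 7
K (Player 2): min(6, 15, 7) = 6
I (Player 1): max(7, 6, 11) = 11
Root (Player 2): min(7, 13, 11) = 7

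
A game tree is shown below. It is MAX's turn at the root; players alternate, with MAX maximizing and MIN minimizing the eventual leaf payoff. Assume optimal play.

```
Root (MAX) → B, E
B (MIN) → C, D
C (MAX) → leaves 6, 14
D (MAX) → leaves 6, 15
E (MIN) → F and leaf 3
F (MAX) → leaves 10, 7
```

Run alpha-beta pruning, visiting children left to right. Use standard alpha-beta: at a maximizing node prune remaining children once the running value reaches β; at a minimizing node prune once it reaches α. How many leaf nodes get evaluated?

C [α=-∞,β=+∞]: v=14
D [α=-∞,β=14]: v=15
B [α=-∞,β=+∞]: v=14
F [α=14,β=+∞]: v=10
E [α=14,β=+∞]: v=10 after child 1 ≤ α → α-cutoff, skip 1
Root [α=-∞,β=+∞]: v=14
Leaves evaluated: 6 of 7.

6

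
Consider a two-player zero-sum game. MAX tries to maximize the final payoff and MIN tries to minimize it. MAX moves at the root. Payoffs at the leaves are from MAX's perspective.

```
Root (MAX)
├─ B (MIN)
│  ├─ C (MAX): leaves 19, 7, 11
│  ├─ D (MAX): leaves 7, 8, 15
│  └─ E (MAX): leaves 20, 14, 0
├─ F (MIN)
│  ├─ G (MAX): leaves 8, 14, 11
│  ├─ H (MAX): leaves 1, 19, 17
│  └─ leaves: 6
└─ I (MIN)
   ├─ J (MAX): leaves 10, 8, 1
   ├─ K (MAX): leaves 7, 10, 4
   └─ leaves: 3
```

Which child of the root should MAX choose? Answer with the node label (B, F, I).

B

C (MAX): max(19, 7, 11) = 19
D (MAX): max(7, 8, 15) = 15
E (MAX): max(20, 14, 0) = 20
B (MIN): min(19, 15, 20) = 15
G (MAX): max(8, 14, 11) = 14
H (MAX): max(1, 19, 17) = 19
F (MIN): min(14, 19, 6) = 6
J (MAX): max(10, 8, 1) = 10
K (MAX): max(7, 10, 4) = 10
I (MIN): min(10, 10, 3) = 3
Root (MAX): max(15, 6, 3) = 15
MAX picks the child with the highest value: B (value 15).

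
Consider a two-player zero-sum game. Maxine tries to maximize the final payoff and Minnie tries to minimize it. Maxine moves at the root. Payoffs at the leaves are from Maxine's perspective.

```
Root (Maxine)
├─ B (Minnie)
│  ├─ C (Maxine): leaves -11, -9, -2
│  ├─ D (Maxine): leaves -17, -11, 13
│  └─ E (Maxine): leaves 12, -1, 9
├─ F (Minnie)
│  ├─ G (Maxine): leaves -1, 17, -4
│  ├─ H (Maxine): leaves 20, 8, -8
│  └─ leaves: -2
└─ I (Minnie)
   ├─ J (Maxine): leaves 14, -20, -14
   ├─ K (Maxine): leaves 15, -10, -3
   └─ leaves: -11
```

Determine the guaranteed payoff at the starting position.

C (Maxine): max(-11, -9, -2) = -2
D (Maxine): max(-17, -11, 13) = 13
E (Maxine): max(12, -1, 9) = 12
B (Minnie): min(-2, 13, 12) = -2
G (Maxine): max(-1, 17, -4) = 17
H (Maxine): max(20, 8, -8) = 20
F (Minnie): min(17, 20, -2) = -2
J (Maxine): max(14, -20, -14) = 14
K (Maxine): max(15, -10, -3) = 15
I (Minnie): min(14, 15, -11) = -11
Root (Maxine): max(-2, -2, -11) = -2

-2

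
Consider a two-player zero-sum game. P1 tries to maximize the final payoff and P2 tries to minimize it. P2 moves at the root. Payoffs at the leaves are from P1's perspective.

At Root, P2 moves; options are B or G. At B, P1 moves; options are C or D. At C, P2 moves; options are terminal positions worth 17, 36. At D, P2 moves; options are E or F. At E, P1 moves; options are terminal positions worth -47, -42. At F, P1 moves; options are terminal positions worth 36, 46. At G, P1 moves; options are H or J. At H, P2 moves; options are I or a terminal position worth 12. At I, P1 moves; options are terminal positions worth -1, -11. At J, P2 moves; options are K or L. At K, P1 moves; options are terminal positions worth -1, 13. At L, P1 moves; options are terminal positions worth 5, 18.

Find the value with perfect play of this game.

13

C (P2): min(17, 36) = 17
E (P1): max(-47, -42) = -42
F (P1): max(36, 46) = 46
D (P2): min(-42, 46) = -42
B (P1): max(17, -42) = 17
I (P1): max(-1, -11) = -1
H (P2): min(-1, 12) = -1
K (P1): max(-1, 13) = 13
L (P1): max(5, 18) = 18
J (P2): min(13, 18) = 13
G (P1): max(-1, 13) = 13
Root (P2): min(17, 13) = 13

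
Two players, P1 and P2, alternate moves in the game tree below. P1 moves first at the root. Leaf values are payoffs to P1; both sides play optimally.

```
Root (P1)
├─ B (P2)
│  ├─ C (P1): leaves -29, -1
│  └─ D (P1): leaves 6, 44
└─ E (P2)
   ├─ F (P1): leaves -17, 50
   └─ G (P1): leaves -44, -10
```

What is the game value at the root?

C (P1): max(-29, -1) = -1
D (P1): max(6, 44) = 44
B (P2): min(-1, 44) = -1
F (P1): max(-17, 50) = 50
G (P1): max(-44, -10) = -10
E (P2): min(50, -10) = -10
Root (P1): max(-1, -10) = -1

-1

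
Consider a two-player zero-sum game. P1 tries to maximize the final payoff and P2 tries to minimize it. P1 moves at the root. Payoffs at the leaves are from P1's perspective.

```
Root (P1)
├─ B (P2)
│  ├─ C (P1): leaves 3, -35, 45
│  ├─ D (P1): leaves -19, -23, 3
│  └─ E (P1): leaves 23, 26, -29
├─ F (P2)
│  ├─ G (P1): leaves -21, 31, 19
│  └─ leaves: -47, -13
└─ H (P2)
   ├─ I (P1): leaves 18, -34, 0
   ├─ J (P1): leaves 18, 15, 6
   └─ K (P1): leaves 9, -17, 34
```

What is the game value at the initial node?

C (P1): max(3, -35, 45) = 45
D (P1): max(-19, -23, 3) = 3
E (P1): max(23, 26, -29) = 26
B (P2): min(45, 3, 26) = 3
G (P1): max(-21, 31, 19) = 31
F (P2): min(31, -47, -13) = -47
I (P1): max(18, -34, 0) = 18
J (P1): max(18, 15, 6) = 18
K (P1): max(9, -17, 34) = 34
H (P2): min(18, 18, 34) = 18
Root (P1): max(3, -47, 18) = 18

18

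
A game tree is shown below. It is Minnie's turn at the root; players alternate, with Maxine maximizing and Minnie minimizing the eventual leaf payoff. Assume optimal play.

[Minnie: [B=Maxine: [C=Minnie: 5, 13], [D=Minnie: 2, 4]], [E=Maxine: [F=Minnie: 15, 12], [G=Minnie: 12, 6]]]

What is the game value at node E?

12

F: min(15, 12) = 12
G: min(12, 6) = 6
E: max(12, 6) = 12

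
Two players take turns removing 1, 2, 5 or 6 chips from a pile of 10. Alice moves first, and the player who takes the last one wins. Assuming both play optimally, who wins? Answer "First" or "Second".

Second

i:   0  1  2  3  4  5  6  7  8  9 10
     L  W  W  L  W  W  W  L  W  W  L
Position 10 is L, so the second player wins.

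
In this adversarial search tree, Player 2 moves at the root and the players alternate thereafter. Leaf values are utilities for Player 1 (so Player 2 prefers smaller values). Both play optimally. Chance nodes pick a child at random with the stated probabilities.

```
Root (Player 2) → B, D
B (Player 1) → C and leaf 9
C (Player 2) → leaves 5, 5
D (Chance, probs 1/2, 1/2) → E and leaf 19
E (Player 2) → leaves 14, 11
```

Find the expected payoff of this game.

9

C (Player 2): min(5, 5) = 5
B (Player 1): max(5, 9) = 9
E (Player 2): min(14, 11) = 11
D (Chance): 1/2·11 + 1/2·19 = 15
Root (Player 2): min(9, 15) = 9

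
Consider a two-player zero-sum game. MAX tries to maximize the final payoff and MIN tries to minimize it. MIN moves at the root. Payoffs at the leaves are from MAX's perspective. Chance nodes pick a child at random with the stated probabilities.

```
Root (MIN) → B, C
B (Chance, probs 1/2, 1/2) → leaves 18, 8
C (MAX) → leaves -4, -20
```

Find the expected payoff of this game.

-4

B (Chance): 1/2·18 + 1/2·8 = 13
C (MAX): max(-4, -20) = -4
Root (MIN): min(13, -4) = -4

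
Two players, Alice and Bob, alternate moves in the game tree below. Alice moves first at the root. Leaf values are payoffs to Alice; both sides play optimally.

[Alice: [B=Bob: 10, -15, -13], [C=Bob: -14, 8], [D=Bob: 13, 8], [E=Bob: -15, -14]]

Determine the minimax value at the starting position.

B (Bob): min(10, -15, -13) = -15
C (Bob): min(-14, 8) = -14
D (Bob): min(13, 8) = 8
E (Bob): min(-15, -14) = -15
Root (Alice): max(-15, -14, 8, -15) = 8

8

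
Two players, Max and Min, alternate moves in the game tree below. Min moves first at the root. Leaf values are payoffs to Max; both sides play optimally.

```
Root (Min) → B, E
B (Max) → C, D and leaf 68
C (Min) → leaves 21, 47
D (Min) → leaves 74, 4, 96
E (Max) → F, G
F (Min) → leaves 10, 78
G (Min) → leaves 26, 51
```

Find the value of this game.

C (Min): min(21, 47) = 21
D (Min): min(74, 4, 96) = 4
B (Max): max(21, 4, 68) = 68
F (Min): min(10, 78) = 10
G (Min): min(26, 51) = 26
E (Max): max(10, 26) = 26
Root (Min): min(68, 26) = 26

26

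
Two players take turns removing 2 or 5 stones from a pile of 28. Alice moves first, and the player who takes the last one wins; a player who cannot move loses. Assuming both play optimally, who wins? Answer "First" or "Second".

Compute winning (W) and losing (L) positions by backward induction:
i:   0  1  2  3  4  5  6  7  8  9 10 11 12 13 14 15 16 17 18 19 20 21 22 23 24 25 26 27 28
     L  L  W  W  L  W  W  L  L  W  W  L  W  W  L  L  W  W  L  W  W  L  L  W  W  L  W  W  L
Position 28 is L, so the second player wins.

Second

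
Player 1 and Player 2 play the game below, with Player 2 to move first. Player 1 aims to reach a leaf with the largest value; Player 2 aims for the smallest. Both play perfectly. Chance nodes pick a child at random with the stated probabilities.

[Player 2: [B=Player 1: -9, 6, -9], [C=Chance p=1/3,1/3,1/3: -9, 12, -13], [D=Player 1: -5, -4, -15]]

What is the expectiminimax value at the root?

-4

B (Player 1): max(-9, 6, -9) = 6
C (Chance): 1/3·-9 + 1/3·12 + 1/3·-13 = -3.33
D (Player 1): max(-5, -4, -15) = -4
Root (Player 2): min(6, -3.33, -4) = -4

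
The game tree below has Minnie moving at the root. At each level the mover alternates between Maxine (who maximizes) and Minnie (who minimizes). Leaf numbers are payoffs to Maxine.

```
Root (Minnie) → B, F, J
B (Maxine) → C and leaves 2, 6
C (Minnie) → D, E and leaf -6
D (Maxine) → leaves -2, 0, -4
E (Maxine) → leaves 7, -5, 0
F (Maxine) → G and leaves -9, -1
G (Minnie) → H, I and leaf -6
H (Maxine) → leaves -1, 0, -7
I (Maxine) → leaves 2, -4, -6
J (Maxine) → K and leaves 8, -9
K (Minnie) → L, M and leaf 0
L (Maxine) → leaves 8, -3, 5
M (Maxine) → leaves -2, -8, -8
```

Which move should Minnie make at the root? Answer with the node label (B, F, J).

F

D (Maxine): max(-2, 0, -4) = 0
E (Maxine): max(7, -5, 0) = 7
C (Minnie): min(0, 7, -6) = -6
B (Maxine): max(-6, 2, 6) = 6
H (Maxine): max(-1, 0, -7) = 0
I (Maxine): max(2, -4, -6) = 2
G (Minnie): min(0, 2, -6) = -6
F (Maxine): max(-6, -9, -1) = -1
L (Maxine): max(8, -3, 5) = 8
M (Maxine): max(-2, -8, -8) = -2
K (Minnie): min(8, -2, 0) = -2
J (Maxine): max(-2, 8, -9) = 8
Root (Minnie): min(6, -1, 8) = -1
Minnie picks the child with the lowest value: F (value -1).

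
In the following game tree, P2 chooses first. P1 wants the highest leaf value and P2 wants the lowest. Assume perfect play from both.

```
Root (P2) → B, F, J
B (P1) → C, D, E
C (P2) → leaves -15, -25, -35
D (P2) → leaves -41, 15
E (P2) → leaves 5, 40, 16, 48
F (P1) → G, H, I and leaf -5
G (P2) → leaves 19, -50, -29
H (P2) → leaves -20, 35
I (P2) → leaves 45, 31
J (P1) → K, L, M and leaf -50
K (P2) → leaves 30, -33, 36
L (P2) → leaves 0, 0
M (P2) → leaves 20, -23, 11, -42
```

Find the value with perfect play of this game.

0

C (P2): min(-15, -25, -35) = -35
D (P2): min(-41, 15) = -41
E (P2): min(5, 40, 16, 48) = 5
B (P1): max(-35, -41, 5) = 5
G (P2): min(19, -50, -29) = -50
H (P2): min(-20, 35) = -20
I (P2): min(45, 31) = 31
F (P1): max(-50, -20, 31, -5) = 31
K (P2): min(30, -33, 36) = -33
L (P2): min(0, 0) = 0
M (P2): min(20, -23, 11, -42) = -42
J (P1): max(-33, 0, -42, -50) = 0
Root (P2): min(5, 31, 0) = 0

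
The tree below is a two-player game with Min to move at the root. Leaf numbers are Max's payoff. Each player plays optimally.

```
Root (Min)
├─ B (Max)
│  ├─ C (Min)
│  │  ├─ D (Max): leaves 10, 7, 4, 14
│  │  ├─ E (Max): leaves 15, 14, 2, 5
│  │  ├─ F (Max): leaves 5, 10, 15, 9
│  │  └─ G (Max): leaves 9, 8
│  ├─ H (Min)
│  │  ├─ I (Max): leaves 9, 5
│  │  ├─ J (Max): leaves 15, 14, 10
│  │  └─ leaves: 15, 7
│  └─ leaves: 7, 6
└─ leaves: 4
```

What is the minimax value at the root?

D (Max): max(10, 7, 4, 14) = 14
E (Max): max(15, 14, 2, 5) = 15
F (Max): max(5, 10, 15, 9) = 15
G (Max): max(9, 8) = 9
C (Min): min(14, 15, 15, 9) = 9
I (Max): max(9, 5) = 9
J (Max): max(15, 14, 10) = 15
H (Min): min(9, 15, 15, 7) = 7
B (Max): max(9, 7, 7, 6) = 9
Root (Min): min(9, 4) = 4

4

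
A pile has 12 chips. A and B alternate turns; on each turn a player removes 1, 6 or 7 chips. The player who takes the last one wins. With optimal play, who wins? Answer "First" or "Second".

i:   0  1  2  3  4  5  6  7  8  9 10 11 12
     L  W  L  W  L  W  W  W  W  W  W  W  L
Position 12 is L, so the second player wins.

Second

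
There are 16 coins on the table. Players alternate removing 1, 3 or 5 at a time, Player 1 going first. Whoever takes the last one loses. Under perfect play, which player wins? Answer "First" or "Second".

First

i:   0  1  2  3  4  5  6  7  8  9 10 11 12 13 14 15 16
     W  L  W  L  W  L  W  L  W  L  W  L  W  L  W  L  W
Position 16 is W, so the first player wins.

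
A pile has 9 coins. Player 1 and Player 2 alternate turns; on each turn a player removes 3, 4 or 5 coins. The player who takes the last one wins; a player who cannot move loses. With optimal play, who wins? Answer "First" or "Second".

Second

W/L table (W = player to move can force a win):
i:   0  1  2  3  4  5  6  7  8  9
     L  L  L  W  W  W  W  W  L  L
Position 9 is L, so the second player wins.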